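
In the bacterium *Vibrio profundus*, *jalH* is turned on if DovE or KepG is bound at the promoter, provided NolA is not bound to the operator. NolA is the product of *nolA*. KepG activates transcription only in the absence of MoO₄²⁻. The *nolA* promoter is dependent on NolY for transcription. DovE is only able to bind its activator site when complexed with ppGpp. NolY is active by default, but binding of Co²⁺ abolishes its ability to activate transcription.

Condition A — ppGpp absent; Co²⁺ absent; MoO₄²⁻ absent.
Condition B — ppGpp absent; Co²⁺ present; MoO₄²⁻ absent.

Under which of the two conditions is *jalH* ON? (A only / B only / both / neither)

Condition A:
ppGpp is absent, so DovE is inactive.
Co²⁺ is absent, so NolY is active.
No repressor is bound and NolY is active, so *nolA* is transcribed.
So NolA is produced and active.
MoO₄²⁻ is absent, so KepG is active.
With repressor NolA bound, *jalH* is not transcribed.
→ *jalH* is OFF in A.
Condition B:
ppGpp is absent, so DovE is inactive.
Co²⁺ is present, so NolY is inactive.
Required activator NolY is absent, so *nolA* is not transcribed.
So NolA is not produced.
MoO₄²⁻ is absent, so KepG is active.
Activator KepG is present, so *jalH* is transcribed.
→ *jalH* is ON in B.

B only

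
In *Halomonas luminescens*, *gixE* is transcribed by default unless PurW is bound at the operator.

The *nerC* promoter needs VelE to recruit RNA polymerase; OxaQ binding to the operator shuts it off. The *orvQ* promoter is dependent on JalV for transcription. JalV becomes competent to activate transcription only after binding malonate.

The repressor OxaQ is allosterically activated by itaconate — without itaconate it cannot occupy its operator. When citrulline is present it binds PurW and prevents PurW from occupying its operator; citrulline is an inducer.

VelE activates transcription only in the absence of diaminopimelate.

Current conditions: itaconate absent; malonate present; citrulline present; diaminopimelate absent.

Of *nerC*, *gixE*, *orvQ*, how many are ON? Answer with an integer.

Diaminopimelate is absent, so VelE is active.
Itaconate is absent, so OxaQ is inactive.
No repressor is bound and VelE is active, so *nerC* is transcribed.
→ *nerC* is ON.
Citrulline is present, so PurW is inactive.
With no repressor bound, *gixE* is transcribed.
→ *gixE* is ON.
Malonate is present, so JalV is active.
No repressor is bound and JalV is active, so *orvQ* is transcribed.
→ *orvQ* is ON.
3 of the 3 genes are transcribed.

3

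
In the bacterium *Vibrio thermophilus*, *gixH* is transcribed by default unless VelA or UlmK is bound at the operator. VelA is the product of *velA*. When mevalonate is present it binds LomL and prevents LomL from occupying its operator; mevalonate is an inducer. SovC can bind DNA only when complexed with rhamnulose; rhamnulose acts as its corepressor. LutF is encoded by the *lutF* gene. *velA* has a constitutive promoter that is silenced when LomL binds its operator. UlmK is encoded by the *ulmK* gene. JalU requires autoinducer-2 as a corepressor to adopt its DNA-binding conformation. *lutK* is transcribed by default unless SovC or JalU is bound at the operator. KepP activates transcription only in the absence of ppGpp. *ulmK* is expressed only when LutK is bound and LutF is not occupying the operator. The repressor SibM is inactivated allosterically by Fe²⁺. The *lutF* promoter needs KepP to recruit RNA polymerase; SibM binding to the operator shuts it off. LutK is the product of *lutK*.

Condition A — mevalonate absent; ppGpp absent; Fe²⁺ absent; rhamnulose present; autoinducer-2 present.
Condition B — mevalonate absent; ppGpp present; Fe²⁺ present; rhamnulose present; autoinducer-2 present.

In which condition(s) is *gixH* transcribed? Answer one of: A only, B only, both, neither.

Condition A:
Mevalonate is absent, so LomL is active.
With repressor LomL bound, *velA* is not transcribed.
So VelA is not produced.
ppGpp is absent, so KepP is active.
Fe²⁺ is absent, so SibM is active.
With repressor SibM bound, *lutF* is not transcribed.
So LutF is not produced.
Rhamnulose is present, so SovC is active.
Autoinducer-2 is present, so JalU is active.
With repressor SovC bound, *lutK* is not transcribed.
So LutK is not produced.
Required activator LutK is absent, so *ulmK* is not transcribed.
So UlmK is not produced.
With no repressor bound, *gixH* is transcribed.
→ *gixH* is ON in A.
Condition B:
Mevalonate is absent, so LomL is active.
With repressor LomL bound, *velA* is not transcribed.
So VelA is not produced.
ppGpp is present, so KepP is inactive.
Fe²⁺ is present, so SibM is inactive.
Required activator KepP is absent, so *lutF* is not transcribed.
So LutF is not produced.
Rhamnulose is present, so SovC is active.
Autoinducer-2 is present, so JalU is active.
With repressor SovC bound, *lutK* is not transcribed.
So LutK is not produced.
Required activator LutK is absent, so *ulmK* is not transcribed.
So UlmK is not produced.
With no repressor bound, *gixH* is transcribed.
→ *gixH* is ON in B.

both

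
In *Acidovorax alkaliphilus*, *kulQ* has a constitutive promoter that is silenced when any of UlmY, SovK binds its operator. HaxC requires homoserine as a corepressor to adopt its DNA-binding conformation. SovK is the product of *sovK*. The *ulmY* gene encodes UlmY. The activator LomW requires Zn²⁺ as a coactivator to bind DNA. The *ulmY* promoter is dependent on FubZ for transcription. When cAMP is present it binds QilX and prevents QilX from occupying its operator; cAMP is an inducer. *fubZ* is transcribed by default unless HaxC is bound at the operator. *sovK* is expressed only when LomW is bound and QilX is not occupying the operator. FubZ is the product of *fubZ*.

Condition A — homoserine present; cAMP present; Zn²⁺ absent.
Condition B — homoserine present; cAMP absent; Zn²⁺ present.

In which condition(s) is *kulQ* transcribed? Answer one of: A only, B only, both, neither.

both

Condition A:
Homoserine is present, so HaxC is active.
With repressor HaxC bound, *fubZ* is not transcribed.
So FubZ is not produced.
Required activator FubZ is absent, so *ulmY* is not transcribed.
So UlmY is not produced.
cAMP is present, so QilX is inactive.
Zn²⁺ is absent, so LomW is inactive.
Required activator LomW is absent, so *sovK* is not transcribed.
So SovK is not produced.
With no repressor bound, *kulQ* is transcribed.
→ *kulQ* is ON in A.
Condition B:
Homoserine is present, so HaxC is active.
With repressor HaxC bound, *fubZ* is not transcribed.
So FubZ is not produced.
Required activator FubZ is absent, so *ulmY* is not transcribed.
So UlmY is not produced.
cAMP is absent, so QilX is active.
Zn²⁺ is present, so LomW is active.
With repressor QilX bound, *sovK* is not transcribed.
So SovK is not produced.
With no repressor bound, *kulQ* is transcribed.
→ *kulQ* is ON in B.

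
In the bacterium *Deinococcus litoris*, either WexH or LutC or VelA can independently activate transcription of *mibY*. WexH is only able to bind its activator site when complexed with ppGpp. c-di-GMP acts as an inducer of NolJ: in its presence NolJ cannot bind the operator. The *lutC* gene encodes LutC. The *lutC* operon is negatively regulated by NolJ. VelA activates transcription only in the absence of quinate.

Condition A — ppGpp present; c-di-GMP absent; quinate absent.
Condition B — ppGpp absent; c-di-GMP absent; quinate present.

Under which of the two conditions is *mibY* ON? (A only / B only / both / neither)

Condition A:
ppGpp is present, so WexH is active.
c-di-GMP is absent, so NolJ is active.
With repressor NolJ bound, *lutC* is not transcribed.
So LutC is not produced.
Quinate is absent, so VelA is active.
Activator WexH is present, so *mibY* is transcribed.
→ *mibY* is ON in A.
Condition B:
ppGpp is absent, so WexH is inactive.
c-di-GMP is absent, so NolJ is active.
With repressor NolJ bound, *lutC* is not transcribed.
So LutC is not produced.
Quinate is present, so VelA is inactive.
No activator is available at the *mibY* promoter, so *mibY* is not transcribed.
→ *mibY* is OFF in B.

A only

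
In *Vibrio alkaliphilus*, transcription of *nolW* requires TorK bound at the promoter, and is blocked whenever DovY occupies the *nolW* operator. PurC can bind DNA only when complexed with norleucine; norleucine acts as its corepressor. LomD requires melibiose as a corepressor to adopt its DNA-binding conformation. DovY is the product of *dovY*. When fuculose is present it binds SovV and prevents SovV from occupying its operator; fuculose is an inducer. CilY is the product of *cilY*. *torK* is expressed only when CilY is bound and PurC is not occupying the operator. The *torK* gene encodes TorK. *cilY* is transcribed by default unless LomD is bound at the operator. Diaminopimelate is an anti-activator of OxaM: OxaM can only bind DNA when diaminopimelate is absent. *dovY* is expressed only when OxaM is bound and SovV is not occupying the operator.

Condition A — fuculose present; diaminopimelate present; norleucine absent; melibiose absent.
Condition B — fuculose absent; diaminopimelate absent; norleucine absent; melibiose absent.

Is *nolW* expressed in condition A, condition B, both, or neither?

both

Condition A:
Fuculose is present, so SovV is inactive.
Diaminopimelate is present, so OxaM is inactive.
Required activator OxaM is absent, so *dovY* is not transcribed.
So DovY is not produced.
Norleucine is absent, so PurC is inactive.
Melibiose is absent, so LomD is inactive.
With no repressor bound, *cilY* is transcribed.
So CilY is produced and active.
No repressor is bound and CilY is active, so *torK* is transcribed.
So TorK is produced and active.
No repressor is bound and TorK is active, so *nolW* is transcribed.
→ *nolW* is ON in A.
Condition B:
Fuculose is absent, so SovV is active.
Diaminopimelate is absent, so OxaM is active.
With repressor SovV bound, *dovY* is not transcribed.
So DovY is not produced.
Norleucine is absent, so PurC is inactive.
Melibiose is absent, so LomD is inactive.
With no repressor bound, *cilY* is transcribed.
So CilY is produced and active.
No repressor is bound and CilY is active, so *torK* is transcribed.
So TorK is produced and active.
No repressor is bound and TorK is active, so *nolW* is transcribed.
→ *nolW* is ON in B.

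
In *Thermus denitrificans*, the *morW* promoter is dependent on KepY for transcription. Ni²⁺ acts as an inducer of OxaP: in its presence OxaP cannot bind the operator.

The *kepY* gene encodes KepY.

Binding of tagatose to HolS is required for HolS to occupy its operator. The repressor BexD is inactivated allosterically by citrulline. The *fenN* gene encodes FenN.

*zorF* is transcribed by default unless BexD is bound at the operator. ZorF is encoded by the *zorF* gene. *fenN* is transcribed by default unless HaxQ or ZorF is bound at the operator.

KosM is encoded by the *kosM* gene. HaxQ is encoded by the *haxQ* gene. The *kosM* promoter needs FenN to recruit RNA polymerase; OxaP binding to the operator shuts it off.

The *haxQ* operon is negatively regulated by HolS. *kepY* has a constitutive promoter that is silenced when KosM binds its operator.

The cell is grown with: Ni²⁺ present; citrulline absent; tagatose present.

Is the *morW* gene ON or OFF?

Tagatose is present, so HolS is active.
With repressor HolS bound, *haxQ* is not transcribed.
So HaxQ is not produced.
Citrulline is absent, so BexD is active.
With repressor BexD bound, *zorF* is not transcribed.
So ZorF is not produced.
With no repressor bound, *fenN* is transcribed.
So FenN is produced and active.
Ni²⁺ is present, so OxaP is inactive.
No repressor is bound and FenN is active, so *kosM* is transcribed.
So KosM is produced and active.
With repressor KosM bound, *kepY* is not transcribed.
So KepY is not produced.
Required activator KepY is absent, so *morW* is not transcribed.

OFF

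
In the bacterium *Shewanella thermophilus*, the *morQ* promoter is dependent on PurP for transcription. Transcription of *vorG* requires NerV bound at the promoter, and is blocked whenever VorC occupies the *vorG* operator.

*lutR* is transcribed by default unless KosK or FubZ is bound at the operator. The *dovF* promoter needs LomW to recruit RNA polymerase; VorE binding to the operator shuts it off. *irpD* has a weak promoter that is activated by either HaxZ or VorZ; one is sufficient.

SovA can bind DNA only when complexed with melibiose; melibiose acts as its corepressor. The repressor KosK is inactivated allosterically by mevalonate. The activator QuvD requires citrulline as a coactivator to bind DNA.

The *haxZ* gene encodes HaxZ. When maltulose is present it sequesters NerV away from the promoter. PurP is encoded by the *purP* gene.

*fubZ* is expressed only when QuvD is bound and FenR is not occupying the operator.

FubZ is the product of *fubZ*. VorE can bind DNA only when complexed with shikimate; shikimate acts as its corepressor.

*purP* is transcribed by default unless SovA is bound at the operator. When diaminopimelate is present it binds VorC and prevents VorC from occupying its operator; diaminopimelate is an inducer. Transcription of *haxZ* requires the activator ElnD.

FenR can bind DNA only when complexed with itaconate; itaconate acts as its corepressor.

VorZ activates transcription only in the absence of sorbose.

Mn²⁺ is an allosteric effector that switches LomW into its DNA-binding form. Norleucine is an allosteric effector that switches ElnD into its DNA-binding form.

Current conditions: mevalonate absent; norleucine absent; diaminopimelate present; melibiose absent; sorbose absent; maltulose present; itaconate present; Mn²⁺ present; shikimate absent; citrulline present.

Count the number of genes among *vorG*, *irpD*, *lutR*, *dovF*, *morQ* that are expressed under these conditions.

Diaminopimelate is present, so VorC is inactive.
Maltulose is present, so NerV is inactive.
Required activator NerV is absent, so *vorG* is not transcribed.
→ *vorG* is OFF.
Norleucine is absent, so ElnD is inactive.
Required activator ElnD is absent, so *haxZ* is not transcribed.
So HaxZ is not produced.
Sorbose is absent, so VorZ is active.
Activator VorZ is present, so *irpD* is transcribed.
→ *irpD* is ON.
Mevalonate is absent, so KosK is active.
Itaconate is present, so FenR is active.
Citrulline is present, so QuvD is active.
With repressor FenR bound, *fubZ* is not transcribed.
So FubZ is not produced.
With repressor KosK bound, *lutR* is not transcribed.
→ *lutR* is OFF.
Mn²⁺ is present, so LomW is active.
Shikimate is absent, so VorE is inactive.
No repressor is bound and LomW is active, so *dovF* is transcribed.
→ *dovF* is ON.
Melibiose is absent, so SovA is inactive.
With no repressor bound, *purP* is transcribed.
So PurP is produced and active.
No repressor is bound and PurP is active, so *morQ* is transcribed.
→ *morQ* is ON.
3 of the 5 genes are transcribed.

3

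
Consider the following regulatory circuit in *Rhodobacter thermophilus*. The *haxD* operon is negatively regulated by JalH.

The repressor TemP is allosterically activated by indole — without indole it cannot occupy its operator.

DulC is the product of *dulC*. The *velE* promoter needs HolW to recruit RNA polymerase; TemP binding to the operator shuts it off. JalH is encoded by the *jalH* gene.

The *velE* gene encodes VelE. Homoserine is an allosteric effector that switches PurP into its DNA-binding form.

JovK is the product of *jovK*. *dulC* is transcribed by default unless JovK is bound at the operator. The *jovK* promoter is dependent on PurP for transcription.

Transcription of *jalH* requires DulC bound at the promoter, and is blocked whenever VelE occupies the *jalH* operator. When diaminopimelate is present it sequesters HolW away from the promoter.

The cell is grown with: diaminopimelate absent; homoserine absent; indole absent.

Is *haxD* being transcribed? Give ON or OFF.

Homoserine is absent, so PurP is inactive.
Required activator PurP is absent, so *jovK* is not transcribed.
So JovK is not produced.
With no repressor bound, *dulC* is transcribed.
So DulC is produced and active.
Diaminopimelate is absent, so HolW is active.
Indole is absent, so TemP is inactive.
No repressor is bound and HolW is active, so *velE* is transcribed.
So VelE is produced and active.
With repressor VelE bound, *jalH* is not transcribed.
So JalH is not produced.
With no repressor bound, *haxD* is transcribed.

ON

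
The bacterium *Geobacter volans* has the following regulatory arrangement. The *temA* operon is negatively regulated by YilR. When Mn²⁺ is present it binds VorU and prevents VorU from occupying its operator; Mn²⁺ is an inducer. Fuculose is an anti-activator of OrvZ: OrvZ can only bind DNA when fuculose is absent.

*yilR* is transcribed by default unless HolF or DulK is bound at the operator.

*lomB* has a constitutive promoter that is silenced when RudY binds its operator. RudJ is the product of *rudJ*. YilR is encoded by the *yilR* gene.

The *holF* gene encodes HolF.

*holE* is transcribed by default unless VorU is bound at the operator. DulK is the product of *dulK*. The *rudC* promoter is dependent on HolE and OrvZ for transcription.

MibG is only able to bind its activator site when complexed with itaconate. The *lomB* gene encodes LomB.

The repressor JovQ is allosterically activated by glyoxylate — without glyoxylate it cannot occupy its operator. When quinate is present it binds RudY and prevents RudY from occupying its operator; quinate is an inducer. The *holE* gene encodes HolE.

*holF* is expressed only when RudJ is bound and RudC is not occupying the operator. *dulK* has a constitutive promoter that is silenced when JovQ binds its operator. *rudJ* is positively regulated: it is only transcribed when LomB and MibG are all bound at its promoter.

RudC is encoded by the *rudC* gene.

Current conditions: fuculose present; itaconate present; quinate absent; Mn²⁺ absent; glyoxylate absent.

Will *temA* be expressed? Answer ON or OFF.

ON

Mn²⁺ is absent, so VorU is active.
With repressor VorU bound, *holE* is not transcribed.
So HolE is not produced.
Fuculose is present, so OrvZ is inactive.
Required activator HolE is absent, so *rudC* is not transcribed.
So RudC is not produced.
Quinate is absent, so RudY is active.
With repressor RudY bound, *lomB* is not transcribed.
So LomB is not produced.
Itaconate is present, so MibG is active.
Required activator LomB is absent, so *rudJ* is not transcribed.
So RudJ is not produced.
Required activator RudJ is absent, so *holF* is not transcribed.
So HolF is not produced.
Glyoxylate is absent, so JovQ is inactive.
With no repressor bound, *dulK* is transcribed.
So DulK is produced and active.
With repressor DulK bound, *yilR* is not transcribed.
So YilR is not produced.
With no repressor bound, *temA* is transcribed.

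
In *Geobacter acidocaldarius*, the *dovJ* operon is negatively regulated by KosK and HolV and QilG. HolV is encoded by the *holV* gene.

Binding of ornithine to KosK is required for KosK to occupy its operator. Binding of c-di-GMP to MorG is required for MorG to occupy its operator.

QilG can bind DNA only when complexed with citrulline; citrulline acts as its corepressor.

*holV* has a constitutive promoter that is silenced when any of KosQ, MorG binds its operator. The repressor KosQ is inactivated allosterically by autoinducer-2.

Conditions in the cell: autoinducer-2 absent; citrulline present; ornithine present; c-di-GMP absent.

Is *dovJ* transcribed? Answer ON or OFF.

Ornithine is present, so KosK is active.
Autoinducer-2 is absent, so KosQ is active.
c-di-GMP is absent, so MorG is inactive.
With repressor KosQ bound, *holV* is not transcribed.
So HolV is not produced.
Citrulline is present, so QilG is active.
With repressor KosK bound, *dovJ* is not transcribed.

OFF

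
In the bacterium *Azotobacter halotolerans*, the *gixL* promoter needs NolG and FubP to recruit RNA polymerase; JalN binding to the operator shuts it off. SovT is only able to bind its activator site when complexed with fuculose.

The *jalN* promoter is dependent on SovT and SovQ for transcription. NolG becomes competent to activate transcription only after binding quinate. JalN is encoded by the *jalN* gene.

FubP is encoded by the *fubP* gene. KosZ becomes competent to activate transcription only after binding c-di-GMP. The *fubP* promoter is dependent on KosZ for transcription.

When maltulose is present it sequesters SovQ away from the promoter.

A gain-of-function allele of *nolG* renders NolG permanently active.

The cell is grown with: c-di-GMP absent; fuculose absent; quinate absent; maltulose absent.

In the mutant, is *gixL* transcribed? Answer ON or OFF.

OFF

Fuculose is absent, so SovT is inactive.
Maltulose is absent, so SovQ is active.
Required activator SovT is absent, so *jalN* is not transcribed.
So JalN is not produced.
NolG is constitutively active in this strain.
c-di-GMP is absent, so KosZ is inactive.
Required activator KosZ is absent, so *fubP* is not transcribed.
So FubP is not produced.
Required activator FubP is absent, so *gixL* is not transcribed.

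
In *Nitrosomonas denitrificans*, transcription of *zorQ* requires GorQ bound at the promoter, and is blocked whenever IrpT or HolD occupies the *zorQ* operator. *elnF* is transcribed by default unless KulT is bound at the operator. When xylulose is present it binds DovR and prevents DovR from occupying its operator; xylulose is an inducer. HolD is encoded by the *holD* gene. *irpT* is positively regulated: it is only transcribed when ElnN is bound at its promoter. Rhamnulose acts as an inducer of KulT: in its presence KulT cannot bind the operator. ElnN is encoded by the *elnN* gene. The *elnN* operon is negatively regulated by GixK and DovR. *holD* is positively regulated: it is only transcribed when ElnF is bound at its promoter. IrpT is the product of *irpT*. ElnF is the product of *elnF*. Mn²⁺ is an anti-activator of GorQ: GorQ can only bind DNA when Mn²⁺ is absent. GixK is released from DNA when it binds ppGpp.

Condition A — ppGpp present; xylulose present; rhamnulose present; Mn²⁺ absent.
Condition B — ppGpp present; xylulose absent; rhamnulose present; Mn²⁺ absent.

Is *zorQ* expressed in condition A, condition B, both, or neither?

Condition A:
ppGpp is present, so GixK is inactive.
Xylulose is present, so DovR is inactive.
With no repressor bound, *elnN* is transcribed.
So ElnN is produced and active.
No repressor is bound and ElnN is active, so *irpT* is transcribed.
So IrpT is produced and active.
Rhamnulose is present, so KulT is inactive.
With no repressor bound, *elnF* is transcribed.
So ElnF is produced and active.
No repressor is bound and ElnF is active, so *holD* is transcribed.
So HolD is produced and active.
Mn²⁺ is absent, so GorQ is active.
With repressor IrpT bound, *zorQ* is not transcribed.
→ *zorQ* is OFF in A.
Condition B:
ppGpp is present, so GixK is inactive.
Xylulose is absent, so DovR is active.
With repressor DovR bound, *elnN* is not transcribed.
So ElnN is not produced.
Required activator ElnN is absent, so *irpT* is not transcribed.
So IrpT is not produced.
Rhamnulose is present, so KulT is inactive.
With no repressor bound, *elnF* is transcribed.
So ElnF is produced and active.
No repressor is bound and ElnF is active, so *holD* is transcribed.
So HolD is produced and active.
Mn²⁺ is absent, so GorQ is active.
With repressor HolD bound, *zorQ* is not transcribed.
→ *zorQ* is OFF in B.

neither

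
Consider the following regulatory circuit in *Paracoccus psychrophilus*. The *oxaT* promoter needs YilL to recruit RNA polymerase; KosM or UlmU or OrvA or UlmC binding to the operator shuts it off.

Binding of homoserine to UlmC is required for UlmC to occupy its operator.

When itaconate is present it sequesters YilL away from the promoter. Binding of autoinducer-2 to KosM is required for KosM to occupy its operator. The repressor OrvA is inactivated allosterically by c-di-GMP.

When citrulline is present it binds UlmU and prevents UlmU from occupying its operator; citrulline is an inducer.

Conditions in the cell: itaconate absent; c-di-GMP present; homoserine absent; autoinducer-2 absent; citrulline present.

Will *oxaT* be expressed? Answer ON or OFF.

Autoinducer-2 is absent, so KosM is inactive.
Citrulline is present, so UlmU is inactive.
c-di-GMP is present, so OrvA is inactive.
Homoserine is absent, so UlmC is inactive.
Itaconate is absent, so YilL is active.
No repressor is bound and YilL is active, so *oxaT* is transcribed.

ON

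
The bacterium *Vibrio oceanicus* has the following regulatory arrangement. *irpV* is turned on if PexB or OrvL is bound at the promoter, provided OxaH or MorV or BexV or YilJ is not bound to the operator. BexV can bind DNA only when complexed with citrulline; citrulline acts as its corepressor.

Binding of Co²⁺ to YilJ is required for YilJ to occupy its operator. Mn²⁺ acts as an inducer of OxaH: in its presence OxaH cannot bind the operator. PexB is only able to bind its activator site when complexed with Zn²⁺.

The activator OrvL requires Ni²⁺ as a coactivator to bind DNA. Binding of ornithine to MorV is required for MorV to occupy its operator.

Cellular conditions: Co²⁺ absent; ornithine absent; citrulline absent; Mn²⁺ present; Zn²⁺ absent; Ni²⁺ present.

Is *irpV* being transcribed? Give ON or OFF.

ON

Mn²⁺ is present, so OxaH is inactive.
Ornithine is absent, so MorV is inactive.
Zn²⁺ is absent, so PexB is inactive.
Citrulline is absent, so BexV is inactive.
Ni²⁺ is present, so OrvL is active.
Co²⁺ is absent, so YilJ is inactive.
Activator OrvL is present, so *irpV* is transcribed.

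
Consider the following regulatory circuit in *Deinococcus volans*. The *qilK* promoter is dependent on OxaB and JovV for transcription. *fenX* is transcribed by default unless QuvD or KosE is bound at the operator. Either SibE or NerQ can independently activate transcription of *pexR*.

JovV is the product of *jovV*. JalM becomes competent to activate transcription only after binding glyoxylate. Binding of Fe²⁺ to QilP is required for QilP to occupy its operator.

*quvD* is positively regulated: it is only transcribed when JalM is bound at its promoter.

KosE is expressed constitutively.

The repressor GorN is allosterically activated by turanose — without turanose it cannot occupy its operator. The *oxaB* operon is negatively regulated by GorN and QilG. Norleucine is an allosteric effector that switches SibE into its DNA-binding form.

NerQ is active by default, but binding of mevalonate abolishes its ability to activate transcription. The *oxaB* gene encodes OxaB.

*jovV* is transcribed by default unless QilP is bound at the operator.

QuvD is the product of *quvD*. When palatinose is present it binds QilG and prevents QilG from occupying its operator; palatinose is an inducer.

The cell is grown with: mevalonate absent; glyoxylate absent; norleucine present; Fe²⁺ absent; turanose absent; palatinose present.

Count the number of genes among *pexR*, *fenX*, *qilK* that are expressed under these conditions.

Norleucine is present, so SibE is active.
Mevalonate is absent, so NerQ is active.
Activator SibE is present, so *pexR* is transcribed.
→ *pexR* is ON.
Glyoxylate is absent, so JalM is inactive.
Required activator JalM is absent, so *quvD* is not transcribed.
So QuvD is not produced.
KosE is produced constitutively and is active.
With repressor KosE bound, *fenX* is not transcribed.
→ *fenX* is OFF.
Turanose is absent, so GorN is inactive.
Palatinose is present, so QilG is inactive.
With no repressor bound, *oxaB* is transcribed.
So OxaB is produced and active.
Fe²⁺ is absent, so QilP is inactive.
With no repressor bound, *jovV* is transcribed.
So JovV is produced and active.
No repressor is bound and OxaB and JovV are active, so *qilK* is transcribed.
→ *qilK* is ON.
2 of the 3 genes are transcribed.

2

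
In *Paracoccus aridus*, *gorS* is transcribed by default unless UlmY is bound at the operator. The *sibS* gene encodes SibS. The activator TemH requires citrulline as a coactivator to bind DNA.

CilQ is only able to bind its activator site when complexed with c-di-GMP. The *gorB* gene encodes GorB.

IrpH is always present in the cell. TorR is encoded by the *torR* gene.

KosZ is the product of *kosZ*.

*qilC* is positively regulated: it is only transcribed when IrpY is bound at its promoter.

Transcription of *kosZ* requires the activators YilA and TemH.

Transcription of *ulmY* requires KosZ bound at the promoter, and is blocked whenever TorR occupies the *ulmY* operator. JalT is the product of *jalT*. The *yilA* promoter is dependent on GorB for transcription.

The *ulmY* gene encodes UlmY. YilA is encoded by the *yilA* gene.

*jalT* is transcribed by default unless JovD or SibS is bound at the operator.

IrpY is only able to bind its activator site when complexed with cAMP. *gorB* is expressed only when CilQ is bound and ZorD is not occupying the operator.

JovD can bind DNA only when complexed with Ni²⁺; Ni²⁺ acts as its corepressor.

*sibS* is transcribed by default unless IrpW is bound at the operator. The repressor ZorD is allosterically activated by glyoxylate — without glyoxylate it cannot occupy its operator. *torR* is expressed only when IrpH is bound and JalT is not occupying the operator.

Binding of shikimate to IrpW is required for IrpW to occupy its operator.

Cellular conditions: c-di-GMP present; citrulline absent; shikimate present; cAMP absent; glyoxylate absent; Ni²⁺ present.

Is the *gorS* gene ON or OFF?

ON

Glyoxylate is absent, so ZorD is inactive.
c-di-GMP is present, so CilQ is active.
No repressor is bound and CilQ is active, so *gorB* is transcribed.
So GorB is produced and active.
No repressor is bound and GorB is active, so *yilA* is transcribed.
So YilA is produced and active.
Citrulline is absent, so TemH is inactive.
Required activator TemH is absent, so *kosZ* is not transcribed.
So KosZ is not produced.
IrpH is produced constitutively and is active.
Ni²⁺ is present, so JovD is active.
Shikimate is present, so IrpW is active.
With repressor IrpW bound, *sibS* is not transcribed.
So SibS is not produced.
With repressor JovD bound, *jalT* is not transcribed.
So JalT is not produced.
No repressor is bound and IrpH is active, so *torR* is transcribed.
So TorR is produced and active.
With repressor TorR bound, *ulmY* is not transcribed.
So UlmY is not produced.
With no repressor bound, *gorS* is transcribed.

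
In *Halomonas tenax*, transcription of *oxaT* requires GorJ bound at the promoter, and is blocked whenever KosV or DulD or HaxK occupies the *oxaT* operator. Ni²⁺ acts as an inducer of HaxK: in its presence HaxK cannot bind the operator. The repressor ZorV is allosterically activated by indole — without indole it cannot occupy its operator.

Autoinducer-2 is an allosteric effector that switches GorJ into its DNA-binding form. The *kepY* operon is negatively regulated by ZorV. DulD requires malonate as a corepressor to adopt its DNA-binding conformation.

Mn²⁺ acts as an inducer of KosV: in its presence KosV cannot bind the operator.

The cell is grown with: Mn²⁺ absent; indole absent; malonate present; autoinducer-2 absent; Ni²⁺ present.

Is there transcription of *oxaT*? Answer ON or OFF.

OFF

Mn²⁺ is absent, so KosV is active.
Autoinducer-2 is absent, so GorJ is inactive.
Malonate is present, so DulD is active.
Ni²⁺ is present, so HaxK is inactive.
With repressor KosV bound, *oxaT* is not transcribed.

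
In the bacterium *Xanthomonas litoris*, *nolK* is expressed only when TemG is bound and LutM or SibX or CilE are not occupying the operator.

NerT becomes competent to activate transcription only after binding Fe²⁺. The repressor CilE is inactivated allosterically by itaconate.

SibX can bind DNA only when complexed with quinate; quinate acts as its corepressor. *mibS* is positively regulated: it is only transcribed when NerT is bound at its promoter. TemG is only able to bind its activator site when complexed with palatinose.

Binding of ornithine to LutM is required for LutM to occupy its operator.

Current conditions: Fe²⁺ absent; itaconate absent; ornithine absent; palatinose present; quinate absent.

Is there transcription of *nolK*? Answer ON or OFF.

OFF

Ornithine is absent, so LutM is inactive.
Quinate is absent, so SibX is inactive.
Itaconate is absent, so CilE is active.
Palatinose is present, so TemG is active.
With repressor CilE bound, *nolK* is not transcribed.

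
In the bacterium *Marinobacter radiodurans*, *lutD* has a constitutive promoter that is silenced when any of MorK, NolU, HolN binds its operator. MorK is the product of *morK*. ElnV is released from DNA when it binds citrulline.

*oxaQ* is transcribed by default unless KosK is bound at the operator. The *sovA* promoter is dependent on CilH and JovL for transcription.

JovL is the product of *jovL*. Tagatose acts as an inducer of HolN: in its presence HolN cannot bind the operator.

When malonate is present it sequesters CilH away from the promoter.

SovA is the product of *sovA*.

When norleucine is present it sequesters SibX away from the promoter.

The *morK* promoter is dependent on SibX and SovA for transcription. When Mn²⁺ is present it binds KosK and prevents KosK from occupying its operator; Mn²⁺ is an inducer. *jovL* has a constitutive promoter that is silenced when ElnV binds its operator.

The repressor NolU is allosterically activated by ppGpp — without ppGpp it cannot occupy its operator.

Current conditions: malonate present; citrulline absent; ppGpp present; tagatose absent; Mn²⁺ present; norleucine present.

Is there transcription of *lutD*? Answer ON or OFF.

Norleucine is present, so SibX is inactive.
Malonate is present, so CilH is inactive.
Citrulline is absent, so ElnV is active.
With repressor ElnV bound, *jovL* is not transcribed.
So JovL is not produced.
Required activator CilH is absent, so *sovA* is not transcribed.
So SovA is not produced.
Required activator SibX is absent, so *morK* is not transcribed.
So MorK is not produced.
ppGpp is present, so NolU is active.
Tagatose is absent, so HolN is active.
With repressor NolU bound, *lutD* is not transcribed.

OFF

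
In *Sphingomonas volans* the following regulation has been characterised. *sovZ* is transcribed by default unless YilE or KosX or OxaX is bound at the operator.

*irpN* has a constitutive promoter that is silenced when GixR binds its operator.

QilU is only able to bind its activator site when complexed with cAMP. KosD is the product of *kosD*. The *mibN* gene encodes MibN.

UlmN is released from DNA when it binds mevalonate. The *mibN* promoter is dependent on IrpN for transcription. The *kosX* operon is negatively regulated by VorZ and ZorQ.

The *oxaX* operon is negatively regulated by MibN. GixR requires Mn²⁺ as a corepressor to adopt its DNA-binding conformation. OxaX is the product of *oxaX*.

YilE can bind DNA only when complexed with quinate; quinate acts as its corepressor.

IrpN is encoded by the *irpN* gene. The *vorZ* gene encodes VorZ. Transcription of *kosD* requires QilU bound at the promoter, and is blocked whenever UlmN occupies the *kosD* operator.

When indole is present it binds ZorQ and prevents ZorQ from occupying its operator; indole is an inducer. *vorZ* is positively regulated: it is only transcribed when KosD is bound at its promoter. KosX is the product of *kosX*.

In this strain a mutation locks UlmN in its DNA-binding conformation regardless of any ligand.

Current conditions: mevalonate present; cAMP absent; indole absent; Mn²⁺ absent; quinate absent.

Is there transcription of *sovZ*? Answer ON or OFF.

Quinate is absent, so YilE is inactive.
UlmN is constitutively active in this strain.
cAMP is absent, so QilU is inactive.
With repressor UlmN bound, *kosD* is not transcribed.
So KosD is not produced.
Required activator KosD is absent, so *vorZ* is not transcribed.
So VorZ is not produced.
Indole is absent, so ZorQ is active.
With repressor ZorQ bound, *kosX* is not transcribed.
So KosX is not produced.
Mn²⁺ is absent, so GixR is inactive.
With no repressor bound, *irpN* is transcribed.
So IrpN is produced and active.
No repressor is bound and IrpN is active, so *mibN* is transcribed.
So MibN is produced and active.
With repressor MibN bound, *oxaX* is not transcribed.
So OxaX is not produced.
With no repressor bound, *sovZ* is transcribed.

ON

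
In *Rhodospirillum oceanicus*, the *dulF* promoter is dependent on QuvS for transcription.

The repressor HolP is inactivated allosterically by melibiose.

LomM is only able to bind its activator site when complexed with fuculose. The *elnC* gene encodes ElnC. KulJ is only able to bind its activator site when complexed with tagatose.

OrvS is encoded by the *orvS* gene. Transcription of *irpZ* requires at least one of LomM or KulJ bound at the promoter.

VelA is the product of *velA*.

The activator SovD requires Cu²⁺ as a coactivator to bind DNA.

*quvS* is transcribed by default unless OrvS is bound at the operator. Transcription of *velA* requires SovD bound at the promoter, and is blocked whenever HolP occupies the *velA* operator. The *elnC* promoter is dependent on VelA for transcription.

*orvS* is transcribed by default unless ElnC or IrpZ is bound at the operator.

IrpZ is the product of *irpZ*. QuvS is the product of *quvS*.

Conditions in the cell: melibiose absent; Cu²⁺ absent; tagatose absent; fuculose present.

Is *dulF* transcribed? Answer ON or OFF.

ON

Cu²⁺ is absent, so SovD is inactive.
Melibiose is absent, so HolP is active.
With repressor HolP bound, *velA* is not transcribed.
So VelA is not produced.
Required activator VelA is absent, so *elnC* is not transcribed.
So ElnC is not produced.
Fuculose is present, so LomM is active.
Tagatose is absent, so KulJ is inactive.
Activator LomM is present, so *irpZ* is transcribed.
So IrpZ is produced and active.
With repressor IrpZ bound, *orvS* is not transcribed.
So OrvS is not produced.
With no repressor bound, *quvS* is transcribed.
So QuvS is produced and active.
No repressor is bound and QuvS is active, so *dulF* is transcribed.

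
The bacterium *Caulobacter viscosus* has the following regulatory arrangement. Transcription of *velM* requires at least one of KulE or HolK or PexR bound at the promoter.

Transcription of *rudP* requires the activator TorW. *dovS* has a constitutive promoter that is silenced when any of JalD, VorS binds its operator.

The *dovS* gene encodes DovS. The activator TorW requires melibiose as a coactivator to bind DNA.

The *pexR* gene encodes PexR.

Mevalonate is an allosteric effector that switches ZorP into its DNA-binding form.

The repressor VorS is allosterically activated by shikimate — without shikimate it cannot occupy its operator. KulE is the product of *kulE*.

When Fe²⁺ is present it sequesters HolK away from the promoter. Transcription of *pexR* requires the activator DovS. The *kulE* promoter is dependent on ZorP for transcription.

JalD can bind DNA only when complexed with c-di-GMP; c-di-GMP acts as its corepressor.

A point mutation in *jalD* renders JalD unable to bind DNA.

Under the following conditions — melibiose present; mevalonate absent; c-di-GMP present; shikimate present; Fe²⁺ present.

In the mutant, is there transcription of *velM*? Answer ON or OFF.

OFF

Mevalonate is absent, so ZorP is inactive.
Required activator ZorP is absent, so *kulE* is not transcribed.
So KulE is not produced.
Fe²⁺ is present, so HolK is inactive.
JalD is non-functional in this strain, so it has no effect.
Shikimate is present, so VorS is active.
With repressor VorS bound, *dovS* is not transcribed.
So DovS is not produced.
Required activator DovS is absent, so *pexR* is not transcribed.
So PexR is not produced.
No activator is available at the *velM* promoter, so *velM* is not transcribed.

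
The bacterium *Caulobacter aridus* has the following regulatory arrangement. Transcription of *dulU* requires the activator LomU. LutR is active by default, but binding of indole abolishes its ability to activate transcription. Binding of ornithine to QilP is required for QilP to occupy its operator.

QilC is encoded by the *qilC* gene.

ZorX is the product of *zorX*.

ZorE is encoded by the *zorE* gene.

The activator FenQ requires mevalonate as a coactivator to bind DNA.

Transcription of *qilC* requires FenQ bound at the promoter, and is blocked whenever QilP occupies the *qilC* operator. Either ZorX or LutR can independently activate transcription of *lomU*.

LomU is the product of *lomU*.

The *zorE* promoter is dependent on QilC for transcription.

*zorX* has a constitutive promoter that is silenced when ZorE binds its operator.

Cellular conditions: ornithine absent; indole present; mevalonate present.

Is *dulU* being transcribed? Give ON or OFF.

OFF

Mevalonate is present, so FenQ is active.
Ornithine is absent, so QilP is inactive.
No repressor is bound and FenQ is active, so *qilC* is transcribed.
So QilC is produced and active.
No repressor is bound and QilC is active, so *zorE* is transcribed.
So ZorE is produced and active.
With repressor ZorE bound, *zorX* is not transcribed.
So ZorX is not produced.
Indole is present, so LutR is inactive.
No activator is available at the *lomU* promoter, so *lomU* is not transcribed.
So LomU is not produced.
Required activator LomU is absent, so *dulU* is not transcribed.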